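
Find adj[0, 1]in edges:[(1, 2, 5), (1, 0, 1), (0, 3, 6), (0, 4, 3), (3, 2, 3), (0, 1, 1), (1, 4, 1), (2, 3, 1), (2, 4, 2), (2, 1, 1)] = 1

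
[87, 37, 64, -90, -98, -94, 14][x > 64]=keep x where x > 64: 87✓, 37✗, 64✗, -90✗, -98✗, -94✗, 14✗
= [87]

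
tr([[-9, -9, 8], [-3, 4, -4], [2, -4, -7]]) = -12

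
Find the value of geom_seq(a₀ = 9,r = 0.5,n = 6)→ [9.0, 4.5, 2.25, 1.125, 0.5625, 0.28125]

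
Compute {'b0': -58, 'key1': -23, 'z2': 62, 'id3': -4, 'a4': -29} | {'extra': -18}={'b0': -58, 'key1': -23, 'z2': 62, 'id3': -4, 'a4': -29, 'extra': -18}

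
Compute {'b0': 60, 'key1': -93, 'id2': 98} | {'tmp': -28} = {'b0': 60, 'key1': -93, 'id2': 98, 'tmp': -28}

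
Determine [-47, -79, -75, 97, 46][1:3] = [-79, -75]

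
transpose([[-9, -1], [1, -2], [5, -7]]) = [[-9, 1, 5], [-1, -2, -7]]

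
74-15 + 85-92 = 52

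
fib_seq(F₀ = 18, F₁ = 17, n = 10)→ F_2 = F_1 + F_0 = 35
F_3 = F_2 + F_1 = 52
F_4 = F_3 + F_2 = 87
...
= [18, 17, 35, 52, 87, 139, 226, 365, 591, 956]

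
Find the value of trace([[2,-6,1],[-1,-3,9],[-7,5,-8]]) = -9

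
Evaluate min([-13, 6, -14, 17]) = -14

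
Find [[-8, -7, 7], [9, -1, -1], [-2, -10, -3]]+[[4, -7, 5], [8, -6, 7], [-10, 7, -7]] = [[-4, -14, 12], [17, -7, 6], [-12, -3, -10]]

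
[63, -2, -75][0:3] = [63, -2, -75]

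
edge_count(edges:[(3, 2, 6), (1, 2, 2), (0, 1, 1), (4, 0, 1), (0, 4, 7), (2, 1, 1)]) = 6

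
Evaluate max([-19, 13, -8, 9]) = 13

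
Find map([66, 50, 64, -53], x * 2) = 66*2=132, 50*2=100, 64*2=128, -53*2=-106
= [132, 100, 128, -106]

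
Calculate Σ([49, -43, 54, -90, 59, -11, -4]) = 49 + (-43) + 54 + (-90) + 59 + (-11) + (-4)
= 14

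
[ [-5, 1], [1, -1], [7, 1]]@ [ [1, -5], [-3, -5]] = C[0][0] = (-5)*(1) + (1)*(-3) = -8
C[0][1] = (-5)*(-5) + (1)*(-5) = 20
C[1][0] = (1)*(1) + (-1)*(-3) = 4
C[1][1] = (1)*(-5) + (-1)*(-5) = 0
C[2][0] = (7)*(1) + (1)*(-3) = 4
C[2][1] = (7)*(-5) + (1)*(-5) = -40
= [[-8, 20], [4, 0], [4, -40]]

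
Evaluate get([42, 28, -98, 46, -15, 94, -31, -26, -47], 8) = -47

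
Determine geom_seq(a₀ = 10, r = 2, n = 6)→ a_0 = 10*2^0 = 10
a_1 = 10*2^1 = 20
a_2 = 10*2^2 = 40
...
= [10, 20, 40, 80, 160, 320]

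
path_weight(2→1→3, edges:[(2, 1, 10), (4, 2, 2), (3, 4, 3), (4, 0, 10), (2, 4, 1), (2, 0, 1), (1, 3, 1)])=w(2→1)=10 + w(1→3)=1
= 11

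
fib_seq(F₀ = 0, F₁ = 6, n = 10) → F_2 = F_1 + F_0 = 6
F_3 = F_2 + F_1 = 12
F_4 = F_3 + F_2 = 18
...
= [0, 6, 6, 12, 18, 30, 48, 78, 126, 204]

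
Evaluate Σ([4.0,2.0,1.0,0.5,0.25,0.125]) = 7.875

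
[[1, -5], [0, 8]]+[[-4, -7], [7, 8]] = [[-3, -12], [7, 16]]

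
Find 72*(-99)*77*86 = -47201616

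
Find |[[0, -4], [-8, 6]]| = (0)*(6) - (-4)*(-8)
= -32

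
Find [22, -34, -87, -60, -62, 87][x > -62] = [22, -34, -60, 87]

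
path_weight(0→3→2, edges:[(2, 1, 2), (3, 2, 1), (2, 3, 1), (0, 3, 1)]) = 2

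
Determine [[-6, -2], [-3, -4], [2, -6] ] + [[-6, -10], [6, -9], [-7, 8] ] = [[-12, -12], [3, -13], [-5, 2]]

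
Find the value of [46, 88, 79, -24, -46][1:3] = [88, 79]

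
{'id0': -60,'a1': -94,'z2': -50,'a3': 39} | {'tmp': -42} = {'id0': -60, 'a1': -94, 'z2': -50, 'a3': 39, 'tmp': -42}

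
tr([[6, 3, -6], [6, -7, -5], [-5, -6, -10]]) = -11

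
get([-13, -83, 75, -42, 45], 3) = -42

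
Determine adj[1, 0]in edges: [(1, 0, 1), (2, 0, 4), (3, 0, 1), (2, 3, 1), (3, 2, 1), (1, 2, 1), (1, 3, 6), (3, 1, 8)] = 1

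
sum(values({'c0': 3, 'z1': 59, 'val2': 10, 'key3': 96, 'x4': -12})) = 3 + 59 + 10 + 96 + (-12)
= 156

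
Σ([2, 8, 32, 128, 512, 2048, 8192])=2 + 8 + 32 + 128 + 512 + 2048 + 8192
= 10922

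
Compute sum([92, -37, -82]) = 92 + (-37) + (-82)
= -27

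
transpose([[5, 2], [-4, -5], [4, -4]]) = [[5, -4, 4], [2, -5, -4]]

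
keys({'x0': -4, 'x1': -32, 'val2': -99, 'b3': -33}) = ['x0', 'x1', 'val2', 'b3']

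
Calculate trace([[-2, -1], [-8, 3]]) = 1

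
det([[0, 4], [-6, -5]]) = (0)*(-5) - (4)*(-6)
= 24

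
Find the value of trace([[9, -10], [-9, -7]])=diagonal: 9 + (-7)
= 2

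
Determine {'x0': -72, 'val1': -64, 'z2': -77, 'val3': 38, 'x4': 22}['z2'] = -77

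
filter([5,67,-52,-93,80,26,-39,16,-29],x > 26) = keep x where x > 26: 5✗, 67✓, -52✗, -93✗, 80✓, 26✗, -39✗, 16✗, -29✗
= [67, 80]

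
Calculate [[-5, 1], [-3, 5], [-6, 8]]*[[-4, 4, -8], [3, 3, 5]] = [[23, -17, 45], [27, 3, 49], [48, 0, 88]]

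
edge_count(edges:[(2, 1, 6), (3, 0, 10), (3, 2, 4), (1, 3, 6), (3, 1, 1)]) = 5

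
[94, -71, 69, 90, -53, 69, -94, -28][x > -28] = keep x where x > -28: 94✓, -71✗, 69✓, 90✓, -53✗, 69✓, -94✗, -28✗
= [94, 69, 90, 69]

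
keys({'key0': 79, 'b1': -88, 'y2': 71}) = ['key0', 'b1', 'y2']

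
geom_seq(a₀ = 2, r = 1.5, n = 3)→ [2.0, 3.0, 4.5]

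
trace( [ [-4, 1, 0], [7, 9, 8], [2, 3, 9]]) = 14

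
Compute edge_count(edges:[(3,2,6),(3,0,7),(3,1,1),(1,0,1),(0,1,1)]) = 5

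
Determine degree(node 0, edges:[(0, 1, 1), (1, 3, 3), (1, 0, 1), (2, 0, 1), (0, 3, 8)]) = incident: (0,1), (1,0), (2,0), (0,3)
= 4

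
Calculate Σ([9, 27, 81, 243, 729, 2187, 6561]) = 9 + 27 + 81 + 243 + 729 + 2187 + 6561
= 9837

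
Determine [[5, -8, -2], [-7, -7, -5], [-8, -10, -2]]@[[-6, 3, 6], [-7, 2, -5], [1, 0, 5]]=C[0][0] = (5)*(-6) + (-8)*(-7) + (-2)*(1) = 24
C[0][1] = (5)*(3) + (-8)*(2) + (-2)*(0) = -1
C[0][2] = (5)*(6) + (-8)*(-5) + (-2)*(5) = 60
C[1][0] = (-7)*(-6) + (-7)*(-7) + (-5)*(1) = 86
C[1][1] = (-7)*(3) + (-7)*(2) + (-5)*(0) = -35
C[1][2] = (-7)*(6) + (-7)*(-5) + (-5)*(5) = -32
... (3 more cells)
= [[24, -1, 60], [86, -35, -32], [116, -44, -8]]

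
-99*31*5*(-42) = 644490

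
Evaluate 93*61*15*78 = 6637410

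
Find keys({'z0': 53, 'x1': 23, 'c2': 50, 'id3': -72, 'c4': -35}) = ['z0', 'x1', 'c2', 'id3', 'c4']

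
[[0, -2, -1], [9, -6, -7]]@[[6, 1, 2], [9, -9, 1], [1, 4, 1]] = [[-19, 14, -3], [-7, 35, 5]]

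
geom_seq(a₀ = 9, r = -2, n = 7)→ [9, -18, 36, -72, 144, -288, 576]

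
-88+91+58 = 61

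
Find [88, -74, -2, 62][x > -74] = keep x where x > -74: 88✓, -74✗, -2✓, 62✓
= [88, -2, 62]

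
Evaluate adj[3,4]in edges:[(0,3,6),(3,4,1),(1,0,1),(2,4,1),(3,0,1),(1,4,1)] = 1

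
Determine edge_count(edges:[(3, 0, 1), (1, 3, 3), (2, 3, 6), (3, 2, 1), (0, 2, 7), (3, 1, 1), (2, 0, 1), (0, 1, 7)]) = 8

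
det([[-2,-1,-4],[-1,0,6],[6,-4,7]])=(1)*(-2)*det([[0, 6], [-4, 7]]) + (-1)*(-1)*det([[-1, 6], [6, 7]]) + (1)*(-4)*det([[-1, 0], [6, -4]])
= -48 + -43 + -16
= -107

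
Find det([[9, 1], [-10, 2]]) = (9)*(2) - (1)*(-10)
= 28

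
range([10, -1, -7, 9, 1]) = 17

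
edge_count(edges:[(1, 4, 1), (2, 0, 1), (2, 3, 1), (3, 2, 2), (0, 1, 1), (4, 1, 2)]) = 6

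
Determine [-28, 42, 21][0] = -28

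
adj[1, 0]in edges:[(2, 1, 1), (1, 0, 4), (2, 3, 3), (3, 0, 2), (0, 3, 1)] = 4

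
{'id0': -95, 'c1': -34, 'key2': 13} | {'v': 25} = {'id0': -95, 'c1': -34, 'key2': 13, 'v': 25}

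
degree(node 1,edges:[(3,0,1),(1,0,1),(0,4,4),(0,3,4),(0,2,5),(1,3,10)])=incident: (1,0), (1,3)
= 2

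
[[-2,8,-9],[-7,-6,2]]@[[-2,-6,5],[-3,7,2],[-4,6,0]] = C[0][0] = (-2)*(-2) + (8)*(-3) + (-9)*(-4) = 16
C[0][1] = (-2)*(-6) + (8)*(7) + (-9)*(6) = 14
C[0][2] = (-2)*(5) + (8)*(2) + (-9)*(0) = 6
C[1][0] = (-7)*(-2) + (-6)*(-3) + (2)*(-4) = 24
C[1][1] = (-7)*(-6) + (-6)*(7) + (2)*(6) = 12
C[1][2] = (-7)*(5) + (-6)*(2) + (2)*(0) = -47
= [[16, 14, 6], [24, 12, -47]]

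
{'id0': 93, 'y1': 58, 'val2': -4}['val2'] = -4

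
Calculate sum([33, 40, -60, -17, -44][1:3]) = slice → [40, -60]
40 + (-60)
= -20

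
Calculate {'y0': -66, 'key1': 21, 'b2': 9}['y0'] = -66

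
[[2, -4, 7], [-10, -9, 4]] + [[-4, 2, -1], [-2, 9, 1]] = [[-2, -2, 6], [-12, 0, 5]]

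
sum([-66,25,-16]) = (-66) + 25 + (-16)
= -57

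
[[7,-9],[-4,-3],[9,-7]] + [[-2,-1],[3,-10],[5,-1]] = [[5, -10], [-1, -13], [14, -8]]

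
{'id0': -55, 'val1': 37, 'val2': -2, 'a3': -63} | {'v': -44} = {'id0': -55, 'val1': 37, 'val2': -2, 'a3': -63, 'v': -44}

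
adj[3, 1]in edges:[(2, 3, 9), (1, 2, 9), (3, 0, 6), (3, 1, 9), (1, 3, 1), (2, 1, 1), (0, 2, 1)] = 9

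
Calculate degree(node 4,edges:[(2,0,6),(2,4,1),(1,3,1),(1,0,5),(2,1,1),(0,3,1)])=1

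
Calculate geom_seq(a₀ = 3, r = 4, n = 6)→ [3, 12, 48, 192, 768, 3072]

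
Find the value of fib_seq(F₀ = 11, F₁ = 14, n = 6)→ F_2 = F_1 + F_0 = 25
F_3 = F_2 + F_1 = 39
F_4 = F_3 + F_2 = 64
...
= [11, 14, 25, 39, 64, 103]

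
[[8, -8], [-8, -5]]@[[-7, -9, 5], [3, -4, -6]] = [[-80, -40, 88], [41, 92, -10]]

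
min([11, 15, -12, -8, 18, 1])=-12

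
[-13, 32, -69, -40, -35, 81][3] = -40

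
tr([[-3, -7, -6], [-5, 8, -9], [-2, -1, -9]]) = -4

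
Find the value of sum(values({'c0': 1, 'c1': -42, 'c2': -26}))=-67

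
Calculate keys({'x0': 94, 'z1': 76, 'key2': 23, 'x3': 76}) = ['x0', 'z1', 'key2', 'x3']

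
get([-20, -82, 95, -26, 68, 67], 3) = -26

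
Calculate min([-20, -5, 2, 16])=-20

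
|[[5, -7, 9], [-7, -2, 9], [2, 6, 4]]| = -974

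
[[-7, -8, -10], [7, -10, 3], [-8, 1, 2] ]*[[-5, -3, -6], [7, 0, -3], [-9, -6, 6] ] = C[0][0] = (-7)*(-5) + (-8)*(7) + (-10)*(-9) = 69
C[0][1] = (-7)*(-3) + (-8)*(0) + (-10)*(-6) = 81
C[0][2] = (-7)*(-6) + (-8)*(-3) + (-10)*(6) = 6
C[1][0] = (7)*(-5) + (-10)*(7) + (3)*(-9) = -132
C[1][1] = (7)*(-3) + (-10)*(0) + (3)*(-6) = -39
C[1][2] = (7)*(-6) + (-10)*(-3) + (3)*(6) = 6
... (3 more cells)
= [[69, 81, 6], [-132, -39, 6], [29, 12, 57]]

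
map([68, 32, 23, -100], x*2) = [136, 64, 46, -200]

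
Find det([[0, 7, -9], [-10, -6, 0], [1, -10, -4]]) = -1234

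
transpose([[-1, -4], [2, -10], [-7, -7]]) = [[-1, 2, -7], [-4, -10, -7]]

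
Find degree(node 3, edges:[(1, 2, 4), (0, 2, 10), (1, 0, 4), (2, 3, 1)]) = incident: (2,3)
= 1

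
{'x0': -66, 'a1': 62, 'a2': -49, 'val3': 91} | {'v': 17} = {'x0': -66, 'a1': 62, 'a2': -49, 'val3': 91, 'v': 17}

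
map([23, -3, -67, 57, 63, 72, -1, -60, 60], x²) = (23)²=529, (-3)²=9, (-67)²=4489, (57)²=3249, (63)²=3969, (72)²=5184, (-1)²=1, (-60)²=3600, (60)²=3600
= [529, 9, 4489, 3249, 3969, 5184, 1, 3600, 3600]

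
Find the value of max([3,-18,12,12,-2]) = 12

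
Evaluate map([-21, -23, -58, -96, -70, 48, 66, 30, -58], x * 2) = -21*2=-42, -23*2=-46, -58*2=-116, -96*2=-192, -70*2=-140, 48*2=96, 66*2=132, 30*2=60, -58*2=-116
= [-42, -46, -116, -192, -140, 96, 132, 60, -116]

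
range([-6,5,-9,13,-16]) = 29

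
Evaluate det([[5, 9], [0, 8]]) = 40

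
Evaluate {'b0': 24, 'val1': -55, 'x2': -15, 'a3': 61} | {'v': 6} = {'b0': 24, 'val1': -55, 'x2': -15, 'a3': 61, 'v': 6}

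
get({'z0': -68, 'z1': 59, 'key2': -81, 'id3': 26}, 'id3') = 26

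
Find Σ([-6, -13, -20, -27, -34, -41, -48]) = (-6) + (-13) + (-20) + (-27) + (-34) + (-41) + (-48)
= -189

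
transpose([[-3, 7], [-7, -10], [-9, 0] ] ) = [[-3, -7, -9], [7, -10, 0]]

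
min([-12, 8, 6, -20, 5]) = -20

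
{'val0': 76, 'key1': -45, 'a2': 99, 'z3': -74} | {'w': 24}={'val0': 76, 'key1': -45, 'a2': 99, 'z3': -74, 'w': 24}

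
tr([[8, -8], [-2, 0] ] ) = diagonal: 8 + 0
= 8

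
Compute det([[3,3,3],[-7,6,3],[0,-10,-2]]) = (1)*(3)*det([[6, 3], [-10, -2]]) + (-1)*(3)*det([[-7, 3], [0, -2]]) + (1)*(3)*det([[-7, 6], [0, -10]])
= 54 + -42 + 210
= 222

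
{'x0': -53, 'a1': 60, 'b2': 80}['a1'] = 60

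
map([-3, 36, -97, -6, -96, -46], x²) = (-3)²=9, (36)²=1296, (-97)²=9409, (-6)²=36, (-96)²=9216, (-46)²=2116
= [9, 1296, 9409, 36, 9216, 2116]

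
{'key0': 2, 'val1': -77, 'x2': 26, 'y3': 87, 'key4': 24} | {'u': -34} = {'key0': 2, 'val1': -77, 'x2': 26, 'y3': 87, 'key4': 24, 'u': -34}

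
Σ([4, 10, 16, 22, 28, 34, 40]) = 154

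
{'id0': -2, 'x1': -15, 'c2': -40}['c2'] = -40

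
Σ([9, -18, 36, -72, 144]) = 9 + -18 + 36 + -72 + 144
= 99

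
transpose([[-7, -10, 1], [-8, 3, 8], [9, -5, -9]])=[[-7, -8, 9], [-10, 3, -5], [1, 8, -9]]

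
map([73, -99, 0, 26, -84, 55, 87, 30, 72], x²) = [5329, 9801, 0, 676, 7056, 3025, 7569, 900, 5184]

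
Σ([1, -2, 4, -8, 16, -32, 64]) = 43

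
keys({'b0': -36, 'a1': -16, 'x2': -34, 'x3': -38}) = ['b0', 'a1', 'x2', 'x3']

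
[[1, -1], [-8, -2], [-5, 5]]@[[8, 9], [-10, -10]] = C[0][0] = (1)*(8) + (-1)*(-10) = 18
C[0][1] = (1)*(9) + (-1)*(-10) = 19
C[1][0] = (-8)*(8) + (-2)*(-10) = -44
C[1][1] = (-8)*(9) + (-2)*(-10) = -52
C[2][0] = (-5)*(8) + (5)*(-10) = -90
C[2][1] = (-5)*(9) + (5)*(-10) = -95
= [[18, 19], [-44, -52], [-90, -95]]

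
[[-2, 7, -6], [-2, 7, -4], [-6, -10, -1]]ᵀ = [[-2, -2, -6], [7, 7, -10], [-6, -4, -1]]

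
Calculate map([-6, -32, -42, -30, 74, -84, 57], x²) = [36, 1024, 1764, 900, 5476, 7056, 3249]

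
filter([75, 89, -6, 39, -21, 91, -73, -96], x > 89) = [91]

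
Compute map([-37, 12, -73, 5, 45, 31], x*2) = -37*2=-74, 12*2=24, -73*2=-146, 5*2=10, 45*2=90, 31*2=62
= [-74, 24, -146, 10, 90, 62]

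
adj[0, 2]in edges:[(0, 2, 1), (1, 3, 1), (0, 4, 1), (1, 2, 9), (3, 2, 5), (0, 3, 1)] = 1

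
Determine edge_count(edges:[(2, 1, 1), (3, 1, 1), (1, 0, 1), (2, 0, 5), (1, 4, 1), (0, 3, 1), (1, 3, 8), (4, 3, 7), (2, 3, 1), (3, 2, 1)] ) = 10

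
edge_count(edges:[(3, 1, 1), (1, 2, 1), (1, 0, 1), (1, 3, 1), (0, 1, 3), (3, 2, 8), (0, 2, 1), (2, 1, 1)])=8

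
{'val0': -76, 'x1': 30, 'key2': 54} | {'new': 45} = {'val0': -76, 'x1': 30, 'key2': 54, 'new': 45}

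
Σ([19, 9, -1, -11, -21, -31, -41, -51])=-128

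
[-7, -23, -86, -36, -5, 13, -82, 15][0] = -7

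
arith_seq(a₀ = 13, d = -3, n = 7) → [13, 10, 7, 4, 1, -2, -5]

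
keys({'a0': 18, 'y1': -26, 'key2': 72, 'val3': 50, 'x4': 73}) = ['a0', 'y1', 'key2', 'val3', 'x4']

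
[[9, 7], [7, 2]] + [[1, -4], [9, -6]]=[[10, 3], [16, -4]]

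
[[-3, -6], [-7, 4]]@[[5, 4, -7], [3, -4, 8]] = [[-33, 12, -27], [-23, -44, 81]]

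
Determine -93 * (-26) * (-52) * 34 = -4275024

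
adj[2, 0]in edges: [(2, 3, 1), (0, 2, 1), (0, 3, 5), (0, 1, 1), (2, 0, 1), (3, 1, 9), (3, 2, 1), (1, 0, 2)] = 1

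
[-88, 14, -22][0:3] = [-88, 14, -22]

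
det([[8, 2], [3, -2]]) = (8)*(-2) - (2)*(3)
= -22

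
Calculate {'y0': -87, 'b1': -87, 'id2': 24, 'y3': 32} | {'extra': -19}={'y0': -87, 'b1': -87, 'id2': 24, 'y3': 32, 'extra': -19}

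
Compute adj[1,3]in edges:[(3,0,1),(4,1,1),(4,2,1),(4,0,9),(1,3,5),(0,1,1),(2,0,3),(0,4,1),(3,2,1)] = 5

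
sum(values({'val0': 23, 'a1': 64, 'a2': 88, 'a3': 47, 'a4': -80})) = 23 + 64 + 88 + 47 + (-80)
= 142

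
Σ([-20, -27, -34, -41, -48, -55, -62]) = -287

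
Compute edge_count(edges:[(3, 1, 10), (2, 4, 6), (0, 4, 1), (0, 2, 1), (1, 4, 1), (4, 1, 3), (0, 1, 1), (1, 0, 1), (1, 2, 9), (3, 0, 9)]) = 10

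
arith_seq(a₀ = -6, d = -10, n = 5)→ [-6, -16, -26, -36, -46]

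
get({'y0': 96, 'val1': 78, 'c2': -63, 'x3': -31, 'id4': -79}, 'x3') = -31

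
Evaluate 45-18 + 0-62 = -35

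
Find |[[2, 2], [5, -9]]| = (2)*(-9) - (2)*(5)
= -28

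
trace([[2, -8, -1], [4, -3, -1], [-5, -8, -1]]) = diagonal: 2 + (-3) + (-1)
= -2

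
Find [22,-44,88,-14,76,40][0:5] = [22, -44, 88, -14, 76]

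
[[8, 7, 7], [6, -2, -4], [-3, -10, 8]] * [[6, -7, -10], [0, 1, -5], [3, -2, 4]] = [[69, -63, -87], [24, -36, -66], [6, -5, 112]]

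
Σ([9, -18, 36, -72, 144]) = 9 + -18 + 36 + -72 + 144
= 99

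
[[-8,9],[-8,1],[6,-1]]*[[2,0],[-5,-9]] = [[-61, -81], [-21, -9], [17, 9]]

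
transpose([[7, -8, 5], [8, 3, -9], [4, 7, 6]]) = [[7, 8, 4], [-8, 3, 7], [5, -9, 6]]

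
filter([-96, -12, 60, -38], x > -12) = [60]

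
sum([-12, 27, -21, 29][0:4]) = slice → [-12, 27, -21, 29]
(-12) + 27 + (-21) + 29
= 23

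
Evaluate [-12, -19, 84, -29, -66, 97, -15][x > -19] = [-12, 84, 97, -15]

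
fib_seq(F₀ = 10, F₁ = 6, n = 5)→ F_2 = F_1 + F_0 = 16
F_3 = F_2 + F_1 = 22
F_4 = F_3 + F_2 = 38
= [10, 6, 16, 22, 38]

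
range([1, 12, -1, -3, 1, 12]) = 15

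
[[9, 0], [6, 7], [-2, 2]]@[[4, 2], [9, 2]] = C[0][0] = (9)*(4) + (0)*(9) = 36
C[0][1] = (9)*(2) + (0)*(2) = 18
C[1][0] = (6)*(4) + (7)*(9) = 87
C[1][1] = (6)*(2) + (7)*(2) = 26
C[2][0] = (-2)*(4) + (2)*(9) = 10
C[2][1] = (-2)*(2) + (2)*(2) = 0
= [[36, 18], [87, 26], [10, 0]]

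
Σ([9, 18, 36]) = 63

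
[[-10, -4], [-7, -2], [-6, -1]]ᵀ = [[-10, -7, -6], [-4, -2, -1]]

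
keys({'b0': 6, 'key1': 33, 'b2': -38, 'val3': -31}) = ['b0', 'key1', 'b2', 'val3']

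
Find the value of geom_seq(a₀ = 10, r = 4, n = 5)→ a_0 = 10*4^0 = 10
a_1 = 10*4^1 = 40
a_2 = 10*4^2 = 160
...
= [10, 40, 160, 640, 2560]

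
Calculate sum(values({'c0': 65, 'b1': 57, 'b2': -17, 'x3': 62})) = 65 + 57 + (-17) + 62
= 167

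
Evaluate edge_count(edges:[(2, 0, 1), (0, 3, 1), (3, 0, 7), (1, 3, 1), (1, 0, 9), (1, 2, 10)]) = 6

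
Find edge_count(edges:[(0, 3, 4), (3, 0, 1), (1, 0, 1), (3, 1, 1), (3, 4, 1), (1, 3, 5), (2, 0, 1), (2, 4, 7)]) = 8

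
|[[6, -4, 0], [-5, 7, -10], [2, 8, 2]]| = 604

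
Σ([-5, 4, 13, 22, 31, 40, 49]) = 154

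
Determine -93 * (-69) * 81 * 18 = 9355986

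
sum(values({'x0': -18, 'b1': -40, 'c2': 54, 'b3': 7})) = (-18) + (-40) + 54 + 7
= 3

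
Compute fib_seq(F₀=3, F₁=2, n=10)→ F_2 = F_1 + F_0 = 5
F_3 = F_2 + F_1 = 7
F_4 = F_3 + F_2 = 12
...
= [3, 2, 5, 7, 12, 19, 31, 50, 81, 131]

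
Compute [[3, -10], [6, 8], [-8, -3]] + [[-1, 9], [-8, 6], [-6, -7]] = [[2, -1], [-2, 14], [-14, -10]]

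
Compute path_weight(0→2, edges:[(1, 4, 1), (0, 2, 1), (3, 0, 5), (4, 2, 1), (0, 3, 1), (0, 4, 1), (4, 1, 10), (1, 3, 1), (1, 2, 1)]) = 1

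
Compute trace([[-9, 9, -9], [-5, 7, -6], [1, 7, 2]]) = diagonal: (-9) + 7 + 2
= 0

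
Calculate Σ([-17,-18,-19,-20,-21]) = -95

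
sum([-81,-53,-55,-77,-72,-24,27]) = -335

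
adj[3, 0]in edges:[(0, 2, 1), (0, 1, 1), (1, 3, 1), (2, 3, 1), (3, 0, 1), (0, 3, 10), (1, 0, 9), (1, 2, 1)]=1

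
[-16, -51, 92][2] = 92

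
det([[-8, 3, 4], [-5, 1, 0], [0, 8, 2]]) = (1)*(-8)*det([[1, 0], [8, 2]]) + (-1)*(3)*det([[-5, 0], [0, 2]]) + (1)*(4)*det([[-5, 1], [0, 8]])
= -16 + 30 + -160
= -146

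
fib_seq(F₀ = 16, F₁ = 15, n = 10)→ [16, 15, 31, 46, 77, 123, 200, 323, 523, 846]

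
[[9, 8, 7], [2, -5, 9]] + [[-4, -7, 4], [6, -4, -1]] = [[5, 1, 11], [8, -9, 8]]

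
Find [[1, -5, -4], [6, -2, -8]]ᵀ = [[1, 6], [-5, -2], [-4, -8]]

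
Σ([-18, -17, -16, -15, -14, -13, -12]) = -105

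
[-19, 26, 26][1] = 26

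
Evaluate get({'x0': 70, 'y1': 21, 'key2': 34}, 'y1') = 21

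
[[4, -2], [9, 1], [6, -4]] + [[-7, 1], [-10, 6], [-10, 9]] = [[-3, -1], [-1, 7], [-4, 5]]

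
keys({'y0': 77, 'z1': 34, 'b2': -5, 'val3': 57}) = ['y0', 'z1', 'b2', 'val3']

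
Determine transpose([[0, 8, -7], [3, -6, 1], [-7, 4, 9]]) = [[0, 3, -7], [8, -6, 4], [-7, 1, 9]]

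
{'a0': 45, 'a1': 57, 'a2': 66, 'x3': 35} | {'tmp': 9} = {'a0': 45, 'a1': 57, 'a2': 66, 'x3': 35, 'tmp': 9}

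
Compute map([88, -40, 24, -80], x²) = (88)²=7744, (-40)²=1600, (24)²=576, (-80)²=6400
= [7744, 1600, 576, 6400]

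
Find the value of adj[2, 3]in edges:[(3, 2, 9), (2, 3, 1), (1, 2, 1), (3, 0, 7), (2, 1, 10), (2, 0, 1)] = 1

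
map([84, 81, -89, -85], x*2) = 84*2=168, 81*2=162, -89*2=-178, -85*2=-170
= [168, 162, -178, -170]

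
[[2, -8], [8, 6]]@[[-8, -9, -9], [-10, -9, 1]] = [[64, 54, -26], [-124, -126, -66]]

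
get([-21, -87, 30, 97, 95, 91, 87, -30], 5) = 91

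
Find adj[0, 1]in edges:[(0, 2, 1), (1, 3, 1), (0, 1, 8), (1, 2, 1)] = 8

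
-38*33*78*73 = -7140276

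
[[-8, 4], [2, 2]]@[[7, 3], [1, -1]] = C[0][0] = (-8)*(7) + (4)*(1) = -52
C[0][1] = (-8)*(3) + (4)*(-1) = -28
C[1][0] = (2)*(7) + (2)*(1) = 16
C[1][1] = (2)*(3) + (2)*(-1) = 4
= [[-52, -28], [16, 4]]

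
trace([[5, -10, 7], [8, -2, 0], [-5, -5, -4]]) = diagonal: 5 + (-2) + (-4)
= -1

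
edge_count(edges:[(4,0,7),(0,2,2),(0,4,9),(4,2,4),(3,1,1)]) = 5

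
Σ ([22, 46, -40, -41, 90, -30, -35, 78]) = 90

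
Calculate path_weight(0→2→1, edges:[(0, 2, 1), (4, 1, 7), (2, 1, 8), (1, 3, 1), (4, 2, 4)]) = 9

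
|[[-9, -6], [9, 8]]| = -18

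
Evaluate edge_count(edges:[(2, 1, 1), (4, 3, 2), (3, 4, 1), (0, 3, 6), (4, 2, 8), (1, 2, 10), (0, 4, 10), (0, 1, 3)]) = 8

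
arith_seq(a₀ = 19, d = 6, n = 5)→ a_0 = 19 + 0*6 = 19
a_1 = 19 + 1*6 = 25
a_2 = 19 + 2*6 = 31
...
= [19, 25, 31, 37, 43]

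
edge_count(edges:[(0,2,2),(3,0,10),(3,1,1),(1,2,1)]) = 4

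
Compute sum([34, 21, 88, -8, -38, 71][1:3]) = slice → [21, 88]
21 + 88
= 109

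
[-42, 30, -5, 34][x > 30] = [34]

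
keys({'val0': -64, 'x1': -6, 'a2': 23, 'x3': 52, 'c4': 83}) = ['val0', 'x1', 'a2', 'x3', 'c4']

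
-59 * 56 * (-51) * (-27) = -4549608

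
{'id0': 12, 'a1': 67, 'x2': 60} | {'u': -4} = {'id0': 12, 'a1': 67, 'x2': 60, 'u': -4}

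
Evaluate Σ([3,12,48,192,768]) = 1023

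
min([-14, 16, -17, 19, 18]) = -17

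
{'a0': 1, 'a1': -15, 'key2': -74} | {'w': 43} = {'a0': 1, 'a1': -15, 'key2': -74, 'w': 43}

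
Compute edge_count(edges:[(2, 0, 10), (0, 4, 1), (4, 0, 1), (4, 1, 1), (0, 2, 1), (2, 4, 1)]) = 6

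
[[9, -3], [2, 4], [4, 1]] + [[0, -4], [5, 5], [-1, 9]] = [[9, -7], [7, 9], [3, 10]]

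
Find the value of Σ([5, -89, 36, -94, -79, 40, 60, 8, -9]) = -122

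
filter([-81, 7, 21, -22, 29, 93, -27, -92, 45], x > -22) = keep x where x > -22: -81✗, 7✓, 21✓, -22✗, 29✓, 93✓, -27✗, -92✗, 45✓
= [7, 21, 29, 93, 45]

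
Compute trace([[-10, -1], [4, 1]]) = -9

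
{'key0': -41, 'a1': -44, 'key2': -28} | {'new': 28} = {'key0': -41, 'a1': -44, 'key2': -28, 'new': 28}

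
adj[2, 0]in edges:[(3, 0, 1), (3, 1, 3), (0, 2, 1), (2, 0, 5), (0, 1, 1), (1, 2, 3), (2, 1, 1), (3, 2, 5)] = 5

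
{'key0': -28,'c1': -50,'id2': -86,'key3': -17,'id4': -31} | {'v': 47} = {'key0': -28, 'c1': -50, 'id2': -86, 'key3': -17, 'id4': -31, 'v': 47}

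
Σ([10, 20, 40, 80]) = 10 + 20 + 40 + 80
= 150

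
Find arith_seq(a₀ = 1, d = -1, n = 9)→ [1, 0, -1, -2, -3, -4, -5, -6, -7]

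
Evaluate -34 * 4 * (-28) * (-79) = -300832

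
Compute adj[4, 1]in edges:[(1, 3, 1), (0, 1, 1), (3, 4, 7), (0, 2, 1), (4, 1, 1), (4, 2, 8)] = 1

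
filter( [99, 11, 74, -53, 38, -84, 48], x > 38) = keep x where x > 38: 99✓, 11✗, 74✓, -53✗, 38✗, -84✗, 48✓
= [99, 74, 48]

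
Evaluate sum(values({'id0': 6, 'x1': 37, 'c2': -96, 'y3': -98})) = 6 + 37 + (-96) + (-98)
= -151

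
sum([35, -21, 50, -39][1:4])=slice → [-21, 50, -39]
(-21) + 50 + (-39)
= -10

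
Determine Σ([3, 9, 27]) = 3 + 9 + 27
= 39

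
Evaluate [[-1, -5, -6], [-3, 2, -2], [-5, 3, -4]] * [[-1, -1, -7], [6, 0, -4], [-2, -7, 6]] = C[0][0] = (-1)*(-1) + (-5)*(6) + (-6)*(-2) = -17
C[0][1] = (-1)*(-1) + (-5)*(0) + (-6)*(-7) = 43
C[0][2] = (-1)*(-7) + (-5)*(-4) + (-6)*(6) = -9
C[1][0] = (-3)*(-1) + (2)*(6) + (-2)*(-2) = 19
C[1][1] = (-3)*(-1) + (2)*(0) + (-2)*(-7) = 17
C[1][2] = (-3)*(-7) + (2)*(-4) + (-2)*(6) = 1
... (3 more cells)
= [[-17, 43, -9], [19, 17, 1], [31, 33, -1]]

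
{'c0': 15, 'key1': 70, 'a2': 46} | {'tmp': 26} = {'c0': 15, 'key1': 70, 'a2': 46, 'tmp': 26}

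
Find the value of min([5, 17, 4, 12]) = 4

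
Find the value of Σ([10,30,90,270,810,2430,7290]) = 10 + 30 + 90 + 270 + 810 + 2430 + 7290
= 10930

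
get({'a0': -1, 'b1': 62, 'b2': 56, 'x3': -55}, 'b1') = 62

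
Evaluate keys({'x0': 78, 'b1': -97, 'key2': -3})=['x0', 'b1', 'key2']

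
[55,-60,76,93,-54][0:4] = [55, -60, 76, 93]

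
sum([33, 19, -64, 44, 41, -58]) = 33 + 19 + (-64) + 44 + 41 + (-58)
= 15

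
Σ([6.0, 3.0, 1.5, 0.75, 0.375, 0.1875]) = 6.0 + 3.0 + 1.5 + 0.75 + 0.375 + 0.1875
= 11.8125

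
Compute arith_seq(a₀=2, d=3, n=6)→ a_0 = 2 + 0*3 = 2
a_1 = 2 + 1*3 = 5
a_2 = 2 + 2*3 = 8
...
= [2, 5, 8, 11, 14, 17]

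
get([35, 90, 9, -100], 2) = 9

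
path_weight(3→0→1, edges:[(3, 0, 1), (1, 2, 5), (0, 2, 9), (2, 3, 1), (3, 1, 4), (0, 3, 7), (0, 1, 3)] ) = 4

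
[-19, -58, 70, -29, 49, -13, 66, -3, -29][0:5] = [-19, -58, 70, -29, 49]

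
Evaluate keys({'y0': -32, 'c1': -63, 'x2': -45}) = ['y0', 'c1', 'x2']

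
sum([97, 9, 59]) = 165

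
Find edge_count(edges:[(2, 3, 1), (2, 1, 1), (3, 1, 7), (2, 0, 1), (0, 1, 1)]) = 5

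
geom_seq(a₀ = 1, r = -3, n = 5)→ [1, -3, 9, -27, 81]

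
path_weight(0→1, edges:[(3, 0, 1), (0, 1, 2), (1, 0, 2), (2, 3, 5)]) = 2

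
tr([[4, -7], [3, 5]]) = diagonal: 4 + 5
= 9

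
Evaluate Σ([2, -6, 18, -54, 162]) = 122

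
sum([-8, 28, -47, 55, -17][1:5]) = 19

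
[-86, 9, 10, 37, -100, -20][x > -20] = [9, 10, 37]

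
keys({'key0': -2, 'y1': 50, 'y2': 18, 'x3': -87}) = ['key0', 'y1', 'y2', 'x3']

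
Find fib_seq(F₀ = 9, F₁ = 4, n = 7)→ F_2 = F_1 + F_0 = 13
F_3 = F_2 + F_1 = 17
F_4 = F_3 + F_2 = 30
...
= [9, 4, 13, 17, 30, 47, 77]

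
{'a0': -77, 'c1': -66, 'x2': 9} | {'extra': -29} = {'a0': -77, 'c1': -66, 'x2': 9, 'extra': -29}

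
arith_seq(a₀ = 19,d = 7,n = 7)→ [19, 26, 33, 40, 47, 54, 61]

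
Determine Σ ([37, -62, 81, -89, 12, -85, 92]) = 37 + (-62) + 81 + (-89) + 12 + (-85) + 92
= -14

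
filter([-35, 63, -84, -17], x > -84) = [-35, 63, -17]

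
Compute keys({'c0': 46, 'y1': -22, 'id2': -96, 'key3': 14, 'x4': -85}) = ['c0', 'y1', 'id2', 'key3', 'x4']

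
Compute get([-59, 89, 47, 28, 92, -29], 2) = 47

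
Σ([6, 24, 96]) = 6 + 24 + 96
= 126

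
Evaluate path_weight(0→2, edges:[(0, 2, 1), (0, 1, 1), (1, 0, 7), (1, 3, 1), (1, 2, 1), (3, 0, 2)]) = w(0→2)=1
= 1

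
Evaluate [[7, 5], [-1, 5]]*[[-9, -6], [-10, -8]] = [[-113, -82], [-41, -34]]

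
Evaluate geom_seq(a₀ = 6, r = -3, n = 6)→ a_0 = 6*(-3)^0 = 6
a_1 = 6*(-3)^1 = -18
a_2 = 6*(-3)^2 = 54
...
= [6, -18, 54, -162, 486, -1458]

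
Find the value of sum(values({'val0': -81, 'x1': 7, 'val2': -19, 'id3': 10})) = (-81) + 7 + (-19) + 10
= -83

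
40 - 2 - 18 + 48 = 68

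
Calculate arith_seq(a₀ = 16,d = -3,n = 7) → a_0 = 16 + 0*-3 = 16
a_1 = 16 + 1*-3 = 13
a_2 = 16 + 2*-3 = 10
...
= [16, 13, 10, 7, 4, 1, -2]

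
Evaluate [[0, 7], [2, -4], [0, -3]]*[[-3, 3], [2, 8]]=C[0][0] = (0)*(-3) + (7)*(2) = 14
C[0][1] = (0)*(3) + (7)*(8) = 56
C[1][0] = (2)*(-3) + (-4)*(2) = -14
C[1][1] = (2)*(3) + (-4)*(8) = -26
C[2][0] = (0)*(-3) + (-3)*(2) = -6
C[2][1] = (0)*(3) + (-3)*(8) = -24
= [[14, 56], [-14, -26], [-6, -24]]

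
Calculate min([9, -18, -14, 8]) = -18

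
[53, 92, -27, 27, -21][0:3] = [53, 92, -27]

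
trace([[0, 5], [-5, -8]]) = diagonal: 0 + (-8)
= -8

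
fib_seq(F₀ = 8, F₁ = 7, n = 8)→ F_2 = F_1 + F_0 = 15
F_3 = F_2 + F_1 = 22
F_4 = F_3 + F_2 = 37
...
= [8, 7, 15, 22, 37, 59, 96, 155]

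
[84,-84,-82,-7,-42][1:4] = [-84, -82, -7]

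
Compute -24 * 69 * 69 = -114264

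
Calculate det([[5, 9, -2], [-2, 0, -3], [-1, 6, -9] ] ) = (1)*(5)*det([[0, -3], [6, -9]]) + (-1)*(9)*det([[-2, -3], [-1, -9]]) + (1)*(-2)*det([[-2, 0], [-1, 6]])
= 90 + -135 + 24
= -21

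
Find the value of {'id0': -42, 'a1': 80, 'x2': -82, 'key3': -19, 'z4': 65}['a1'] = 80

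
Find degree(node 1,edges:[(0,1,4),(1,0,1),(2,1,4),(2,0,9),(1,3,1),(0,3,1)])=incident: (0,1), (1,0), (2,1), (1,3)
= 4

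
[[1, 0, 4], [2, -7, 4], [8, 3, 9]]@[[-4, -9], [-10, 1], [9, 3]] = [[32, 3], [98, -13], [19, -42]]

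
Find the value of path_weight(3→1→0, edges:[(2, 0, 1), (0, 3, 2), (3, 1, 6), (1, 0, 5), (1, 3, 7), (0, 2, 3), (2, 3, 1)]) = 11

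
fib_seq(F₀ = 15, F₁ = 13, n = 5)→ [15, 13, 28, 41, 69]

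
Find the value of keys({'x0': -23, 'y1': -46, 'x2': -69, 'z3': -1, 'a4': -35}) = ['x0', 'y1', 'x2', 'z3', 'a4']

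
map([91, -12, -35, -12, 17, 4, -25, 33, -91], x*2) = [182, -24, -70, -24, 34, 8, -50, 66, -182]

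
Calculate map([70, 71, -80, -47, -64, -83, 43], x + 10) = [80, 81, -70, -37, -54, -73, 53]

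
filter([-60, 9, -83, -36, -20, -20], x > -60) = keep x where x > -60: -60✗, 9✓, -83✗, -36✓, -20✓, -20✓
= [9, -36, -20, -20]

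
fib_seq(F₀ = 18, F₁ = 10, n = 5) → F_2 = F_1 + F_0 = 28
F_3 = F_2 + F_1 = 38
F_4 = F_3 + F_2 = 66
= [18, 10, 28, 38, 66]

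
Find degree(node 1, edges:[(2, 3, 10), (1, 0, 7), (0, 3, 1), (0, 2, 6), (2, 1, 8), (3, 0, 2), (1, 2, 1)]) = incident: (1,0), (2,1), (1,2)
= 3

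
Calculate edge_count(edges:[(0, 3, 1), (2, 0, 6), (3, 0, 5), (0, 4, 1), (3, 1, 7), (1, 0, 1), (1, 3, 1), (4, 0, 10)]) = 8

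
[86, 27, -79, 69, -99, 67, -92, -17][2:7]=[-79, 69, -99, 67, -92]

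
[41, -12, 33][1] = -12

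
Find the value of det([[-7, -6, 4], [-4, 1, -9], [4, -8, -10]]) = (1)*(-7)*det([[1, -9], [-8, -10]]) + (-1)*(-6)*det([[-4, -9], [4, -10]]) + (1)*(4)*det([[-4, 1], [4, -8]])
= 574 + 456 + 112
= 1142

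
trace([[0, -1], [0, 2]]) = 2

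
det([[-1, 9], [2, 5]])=(-1)*(5) - (9)*(2)
= -23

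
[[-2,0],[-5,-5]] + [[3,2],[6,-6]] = [[1, 2], [1, -11]]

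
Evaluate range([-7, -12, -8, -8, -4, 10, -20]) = 30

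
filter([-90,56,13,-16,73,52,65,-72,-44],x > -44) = keep x where x > -44: -90✗, 56✓, 13✓, -16✓, 73✓, 52✓, 65✓, -72✗, -44✗
= [56, 13, -16, 73, 52, 65]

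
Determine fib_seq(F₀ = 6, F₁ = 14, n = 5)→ [6, 14, 20, 34, 54]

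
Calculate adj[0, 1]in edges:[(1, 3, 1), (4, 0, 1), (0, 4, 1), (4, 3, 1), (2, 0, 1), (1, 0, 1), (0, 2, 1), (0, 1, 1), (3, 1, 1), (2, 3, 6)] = 1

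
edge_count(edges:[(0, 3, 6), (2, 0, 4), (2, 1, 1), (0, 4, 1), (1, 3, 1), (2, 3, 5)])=6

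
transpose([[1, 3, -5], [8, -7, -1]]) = [[1, 8], [3, -7], [-5, -1]]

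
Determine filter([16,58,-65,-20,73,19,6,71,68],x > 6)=[16, 58, 73, 19, 71, 68]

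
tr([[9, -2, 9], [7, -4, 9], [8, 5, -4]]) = diagonal: 9 + (-4) + (-4)
= 1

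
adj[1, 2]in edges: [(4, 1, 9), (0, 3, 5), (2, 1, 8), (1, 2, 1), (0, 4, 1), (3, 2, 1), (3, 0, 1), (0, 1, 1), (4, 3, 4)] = 1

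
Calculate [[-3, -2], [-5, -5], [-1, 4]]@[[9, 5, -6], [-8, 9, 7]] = C[0][0] = (-3)*(9) + (-2)*(-8) = -11
C[0][1] = (-3)*(5) + (-2)*(9) = -33
C[0][2] = (-3)*(-6) + (-2)*(7) = 4
C[1][0] = (-5)*(9) + (-5)*(-8) = -5
C[1][1] = (-5)*(5) + (-5)*(9) = -70
C[1][2] = (-5)*(-6) + (-5)*(7) = -5
... (3 more cells)
= [[-11, -33, 4], [-5, -70, -5], [-41, 31, 34]]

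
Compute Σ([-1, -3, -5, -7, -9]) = (-1) + (-3) + (-5) + (-7) + (-9)
= -25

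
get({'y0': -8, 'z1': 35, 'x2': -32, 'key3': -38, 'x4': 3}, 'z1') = 35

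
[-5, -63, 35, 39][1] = -63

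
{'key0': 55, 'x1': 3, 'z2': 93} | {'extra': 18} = {'key0': 55, 'x1': 3, 'z2': 93, 'extra': 18}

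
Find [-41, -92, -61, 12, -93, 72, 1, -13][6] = 1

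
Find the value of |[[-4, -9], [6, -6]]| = 78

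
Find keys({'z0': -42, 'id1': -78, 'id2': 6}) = ['z0', 'id1', 'id2']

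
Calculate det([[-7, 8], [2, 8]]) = (-7)*(8) - (8)*(2)
= -72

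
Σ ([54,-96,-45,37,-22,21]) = 54 + (-96) + (-45) + 37 + (-22) + 21
= -51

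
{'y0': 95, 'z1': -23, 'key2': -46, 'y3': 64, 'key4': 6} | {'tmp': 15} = {'y0': 95, 'z1': -23, 'key2': -46, 'y3': 64, 'key4': 6, 'tmp': 15}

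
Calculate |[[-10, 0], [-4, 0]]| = (-10)*(0) - (0)*(-4)
= 0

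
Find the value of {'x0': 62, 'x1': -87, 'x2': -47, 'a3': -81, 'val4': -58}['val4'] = -58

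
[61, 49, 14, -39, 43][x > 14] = [61, 49, 43]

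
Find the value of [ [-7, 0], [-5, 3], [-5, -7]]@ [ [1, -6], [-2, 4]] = [[-7, 42], [-11, 42], [9, 2]]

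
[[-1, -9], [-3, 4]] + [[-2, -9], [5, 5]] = [[-3, -18], [2, 9]]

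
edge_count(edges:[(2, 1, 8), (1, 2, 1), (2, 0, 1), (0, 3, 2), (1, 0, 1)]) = 5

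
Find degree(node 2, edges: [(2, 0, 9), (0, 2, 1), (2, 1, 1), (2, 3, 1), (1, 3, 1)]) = incident: (2,0), (0,2), (2,1), (2,3)
= 4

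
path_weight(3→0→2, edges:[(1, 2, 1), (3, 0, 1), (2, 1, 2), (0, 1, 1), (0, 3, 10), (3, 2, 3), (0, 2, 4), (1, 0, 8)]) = 5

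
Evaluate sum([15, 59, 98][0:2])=slice → [15, 59]
15 + 59
= 74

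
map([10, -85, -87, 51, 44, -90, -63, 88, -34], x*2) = 10*2=20, -85*2=-170, -87*2=-174, 51*2=102, 44*2=88, -90*2=-180, -63*2=-126, 88*2=176, -34*2=-68
= [20, -170, -174, 102, 88, -180, -126, 176, -68]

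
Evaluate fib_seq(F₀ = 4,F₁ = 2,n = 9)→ [4, 2, 6, 8, 14, 22, 36, 58, 94]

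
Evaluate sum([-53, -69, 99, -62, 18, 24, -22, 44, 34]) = 13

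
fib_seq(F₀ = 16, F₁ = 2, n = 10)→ [16, 2, 18, 20, 38, 58, 96, 154, 250, 404]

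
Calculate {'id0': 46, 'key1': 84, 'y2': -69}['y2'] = -69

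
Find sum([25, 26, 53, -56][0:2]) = slice → [25, 26]
25 + 26
= 51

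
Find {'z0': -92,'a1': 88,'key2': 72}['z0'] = -92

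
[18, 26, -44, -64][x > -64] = [18, 26, -44]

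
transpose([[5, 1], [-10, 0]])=[[5, -10], [1, 0]]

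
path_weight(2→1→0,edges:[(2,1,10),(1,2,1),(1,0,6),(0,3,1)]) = 16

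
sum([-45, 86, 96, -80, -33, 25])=(-45) + 86 + 96 + (-80) + (-33) + 25
= 49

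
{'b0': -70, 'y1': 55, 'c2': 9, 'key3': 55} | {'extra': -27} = {'b0': -70, 'y1': 55, 'c2': 9, 'key3': 55, 'extra': -27}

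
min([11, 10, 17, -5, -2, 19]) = -5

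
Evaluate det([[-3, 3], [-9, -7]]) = (-3)*(-7) - (3)*(-9)
= 48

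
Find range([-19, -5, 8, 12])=31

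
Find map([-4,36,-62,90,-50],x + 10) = -4+10=6, 36+10=46, -62+10=-52, 90+10=100, -50+10=-40
= [6, 46, -52, 100, -40]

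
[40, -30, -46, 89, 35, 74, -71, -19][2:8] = [-46, 89, 35, 74, -71, -19]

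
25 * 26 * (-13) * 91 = -768950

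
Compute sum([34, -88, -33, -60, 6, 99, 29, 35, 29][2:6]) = slice → [-33, -60, 6, 99]
(-33) + (-60) + 6 + 99
= 12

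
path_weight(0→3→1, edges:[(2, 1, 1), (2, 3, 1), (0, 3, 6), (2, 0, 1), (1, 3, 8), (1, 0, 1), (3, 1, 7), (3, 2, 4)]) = w(0→3)=6 + w(3→1)=7
= 13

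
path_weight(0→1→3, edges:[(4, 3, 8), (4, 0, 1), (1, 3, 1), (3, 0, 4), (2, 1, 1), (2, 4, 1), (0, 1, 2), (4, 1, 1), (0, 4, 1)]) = 3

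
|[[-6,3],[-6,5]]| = (-6)*(5) - (3)*(-6)
= -12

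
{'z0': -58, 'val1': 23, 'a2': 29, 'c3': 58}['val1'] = 23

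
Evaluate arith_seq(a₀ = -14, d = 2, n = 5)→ a_0 = -14 + 0*2 = -14
a_1 = -14 + 1*2 = -12
a_2 = -14 + 2*2 = -10
...
= [-14, -12, -10, -8, -6]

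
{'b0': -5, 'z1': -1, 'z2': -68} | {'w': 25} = {'b0': -5, 'z1': -1, 'z2': -68, 'w': 25}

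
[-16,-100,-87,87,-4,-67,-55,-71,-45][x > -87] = [-16, 87, -4, -67, -55, -71, -45]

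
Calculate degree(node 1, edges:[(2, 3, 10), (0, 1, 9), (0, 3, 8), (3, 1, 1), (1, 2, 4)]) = 3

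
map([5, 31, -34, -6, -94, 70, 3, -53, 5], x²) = [25, 961, 1156, 36, 8836, 4900, 9, 2809, 25]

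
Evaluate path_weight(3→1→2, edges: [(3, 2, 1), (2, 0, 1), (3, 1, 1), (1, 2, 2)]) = 3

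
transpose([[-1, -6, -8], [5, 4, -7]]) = [[-1, 5], [-6, 4], [-8, -7]]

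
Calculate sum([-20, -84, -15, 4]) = (-20) + (-84) + (-15) + 4
= -115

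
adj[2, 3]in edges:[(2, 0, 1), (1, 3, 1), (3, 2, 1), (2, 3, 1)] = 1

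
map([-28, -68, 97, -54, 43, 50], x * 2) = [-56, -136, 194, -108, 86, 100]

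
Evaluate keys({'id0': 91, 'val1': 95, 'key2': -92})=['id0', 'val1', 'key2']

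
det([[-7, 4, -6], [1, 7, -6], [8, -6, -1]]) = 485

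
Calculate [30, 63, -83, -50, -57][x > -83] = keep x where x > -83: 30✓, 63✓, -83✗, -50✓, -57✓
= [30, 63, -50, -57]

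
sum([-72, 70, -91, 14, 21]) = (-72) + 70 + (-91) + 14 + 21
= -58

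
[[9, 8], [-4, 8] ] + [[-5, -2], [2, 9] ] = [[4, 6], [-2, 17]]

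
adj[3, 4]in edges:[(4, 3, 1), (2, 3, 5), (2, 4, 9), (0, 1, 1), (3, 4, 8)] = 8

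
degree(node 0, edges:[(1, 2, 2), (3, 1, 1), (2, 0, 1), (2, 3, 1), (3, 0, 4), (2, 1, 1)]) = 2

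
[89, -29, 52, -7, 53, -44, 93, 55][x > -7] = keep x where x > -7: 89✓, -29✗, 52✓, -7✗, 53✓, -44✗, 93✓, 55✓
= [89, 52, 53, 93, 55]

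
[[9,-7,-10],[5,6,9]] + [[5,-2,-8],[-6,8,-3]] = [[14, -9, -18], [-1, 14, 6]]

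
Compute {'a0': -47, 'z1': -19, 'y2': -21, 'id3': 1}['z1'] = -19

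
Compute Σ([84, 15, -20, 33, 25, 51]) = 84 + 15 + (-20) + 33 + 25 + 51
= 188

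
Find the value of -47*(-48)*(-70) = -157920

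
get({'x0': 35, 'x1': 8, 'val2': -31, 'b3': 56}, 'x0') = 35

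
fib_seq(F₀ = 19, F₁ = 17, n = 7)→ F_2 = F_1 + F_0 = 36
F_3 = F_2 + F_1 = 53
F_4 = F_3 + F_2 = 89
...
= [19, 17, 36, 53, 89, 142, 231]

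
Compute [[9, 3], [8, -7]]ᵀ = [[9, 8], [3, -7]]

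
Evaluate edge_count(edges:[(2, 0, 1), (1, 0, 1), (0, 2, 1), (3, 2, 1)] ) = 4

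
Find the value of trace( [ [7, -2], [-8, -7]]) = 0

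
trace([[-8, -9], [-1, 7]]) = -1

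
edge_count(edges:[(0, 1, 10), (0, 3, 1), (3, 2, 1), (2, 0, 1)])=4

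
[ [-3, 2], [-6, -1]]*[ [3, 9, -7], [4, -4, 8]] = C[0][0] = (-3)*(3) + (2)*(4) = -1
C[0][1] = (-3)*(9) + (2)*(-4) = -35
C[0][2] = (-3)*(-7) + (2)*(8) = 37
C[1][0] = (-6)*(3) + (-1)*(4) = -22
C[1][1] = (-6)*(9) + (-1)*(-4) = -50
C[1][2] = (-6)*(-7) + (-1)*(8) = 34
= [[-1, -35, 37], [-22, -50, 34]]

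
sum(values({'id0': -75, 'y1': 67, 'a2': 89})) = 81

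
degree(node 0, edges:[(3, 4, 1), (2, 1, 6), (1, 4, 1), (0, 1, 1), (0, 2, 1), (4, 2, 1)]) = incident: (0,1), (0,2)
= 2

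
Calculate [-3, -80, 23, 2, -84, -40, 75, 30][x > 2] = keep x where x > 2: -3✗, -80✗, 23✓, 2✗, -84✗, -40✗, 75✓, 30✓
= [23, 75, 30]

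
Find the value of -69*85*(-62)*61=22181430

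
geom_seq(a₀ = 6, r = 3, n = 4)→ [6, 18, 54, 162]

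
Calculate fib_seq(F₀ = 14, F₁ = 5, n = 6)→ [14, 5, 19, 24, 43, 67]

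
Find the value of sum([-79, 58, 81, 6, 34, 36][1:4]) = slice → [58, 81, 6]
58 + 81 + 6
= 145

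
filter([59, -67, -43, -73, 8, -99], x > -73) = [59, -67, -43, 8]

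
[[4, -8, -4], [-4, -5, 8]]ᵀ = [[4, -4], [-8, -5], [-4, 8]]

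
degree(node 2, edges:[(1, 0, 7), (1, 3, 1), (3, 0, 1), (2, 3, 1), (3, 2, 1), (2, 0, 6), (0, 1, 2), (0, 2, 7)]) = incident: (2,3), (3,2), (2,0), (0,2)
= 4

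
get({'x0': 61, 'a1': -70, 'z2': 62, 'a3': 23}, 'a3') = 23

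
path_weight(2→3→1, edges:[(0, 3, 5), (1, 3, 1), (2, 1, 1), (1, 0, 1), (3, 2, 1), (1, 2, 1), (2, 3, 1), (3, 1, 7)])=w(2→3)=1 + w(3→1)=7
= 8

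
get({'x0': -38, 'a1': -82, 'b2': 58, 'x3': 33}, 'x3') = 33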